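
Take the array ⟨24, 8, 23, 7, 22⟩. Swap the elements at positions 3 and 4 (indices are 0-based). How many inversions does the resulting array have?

Positions 3 and 4 hold 7 and 22; after swapping, the array is [24, 8, 23, 22, 7].
For each element, count later entries that are smaller:
24 → 8, 23, 22, 7 → 4
8 → 7 → 1
23 → 22, 7 → 2
22 → 7 → 1
7 → none → 0
Sum: 4 + 1 + 2 + 1 + 0 = 8

8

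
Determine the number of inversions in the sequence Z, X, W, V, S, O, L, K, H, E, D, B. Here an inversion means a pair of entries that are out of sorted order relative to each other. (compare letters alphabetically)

Count, for each position, how many later elements it exceeds:
Z → X, W, V, S, O, L, K, H, E, D, B → 11
X → W, V, S, O, L, K, H, E, D, B → 10
W → V, S, O, L, K, H, E, D, B → 9
V → S, O, L, K, H, E, D, B → 8
S → O, L, K, H, E, D, B → 7
O → L, K, H, E, D, B → 6
L → K, H, E, D, B → 5
K → H, E, D, B → 4
H → E, D, B → 3
E → D, B → 2
D → B → 1
B → none → 0
Sum: 11 + 10 + 9 + 8 + 7 + 6 + 5 + 4 + 3 + 2 + 1 + 0 = 66

66 inversions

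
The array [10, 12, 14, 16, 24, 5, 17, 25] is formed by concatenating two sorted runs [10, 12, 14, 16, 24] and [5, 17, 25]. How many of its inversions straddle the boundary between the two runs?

Count, for every r in R, how many entries of L exceed r:
r = 5: 10, 12, 14, 16, 24 → 5
r = 17: 24 → 1
r = 25: none → 0
Cross-inversions: 5 + 1 + 0 = 6

There are 6 split inversions.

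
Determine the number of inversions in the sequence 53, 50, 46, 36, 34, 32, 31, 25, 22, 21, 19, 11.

Element-by-element contributions:
53 → 50, 46, 36, 34, 32, 31, 25, 22, 21, 19, 11 → 11
50 → 46, 36, 34, 32, 31, 25, 22, 21, 19, 11 → 10
46 → 36, 34, 32, 31, 25, 22, 21, 19, 11 → 9
36 → 34, 32, 31, 25, 22, 21, 19, 11 → 8
34 → 32, 31, 25, 22, 21, 19, 11 → 7
32 → 31, 25, 22, 21, 19, 11 → 6
31 → 25, 22, 21, 19, 11 → 5
25 → 22, 21, 19, 11 → 4
22 → 21, 19, 11 → 3
21 → 19, 11 → 2
19 → 11 → 1
11 → none → 0
Sum: 11 + 10 + 9 + 8 + 7 + 6 + 5 + 4 + 3 + 2 + 1 + 0 = 66

66 out-of-order pairs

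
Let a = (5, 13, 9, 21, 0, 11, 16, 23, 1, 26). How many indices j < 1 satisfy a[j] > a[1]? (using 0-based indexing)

The element at index 1 is 13.
Elements before it: 5
None of them are larger than 13.

0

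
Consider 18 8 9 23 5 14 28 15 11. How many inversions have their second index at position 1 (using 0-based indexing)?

The element at index 1 is 8.
Elements before it: 18
Those larger than 8: 18

1 such element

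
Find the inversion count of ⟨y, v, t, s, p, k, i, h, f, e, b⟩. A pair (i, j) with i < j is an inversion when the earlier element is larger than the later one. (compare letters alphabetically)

55 out-of-order pairs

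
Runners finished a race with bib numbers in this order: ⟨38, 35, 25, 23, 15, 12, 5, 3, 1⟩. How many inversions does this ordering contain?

36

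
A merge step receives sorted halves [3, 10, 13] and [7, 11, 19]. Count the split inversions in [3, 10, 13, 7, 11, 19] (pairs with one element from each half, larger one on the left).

3 cross-inversions

Count, for every r in R, how many entries of L exceed r:
r = 7: 10, 13 → 2
r = 11: 13 → 1
r = 19: none → 0
Cross-inversions: 2 + 1 + 0 = 3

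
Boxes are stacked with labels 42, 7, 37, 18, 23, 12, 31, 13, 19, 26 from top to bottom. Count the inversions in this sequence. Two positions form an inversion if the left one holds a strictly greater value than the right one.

Count, for each position, how many later elements it exceeds:
42: 9
7: 0
37: 7
18: 2
23: 3
12: 0
31: 3
13: 0
19: 0
26: 0
Sum: 9 + 0 + 7 + 2 + 3 + 0 + 3 + 0 + 0 + 0 = 24

24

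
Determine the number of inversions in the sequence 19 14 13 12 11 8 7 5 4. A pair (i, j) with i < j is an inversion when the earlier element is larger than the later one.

For each element, count later entries that are smaller:
19: 8
14: 7
13: 6
12: 5
11: 4
8: 3
7: 2
5: 1
4: 0
Sum: 8 + 7 + 6 + 5 + 4 + 3 + 2 + 1 + 0 = 36

There are 36 out-of-order pairs.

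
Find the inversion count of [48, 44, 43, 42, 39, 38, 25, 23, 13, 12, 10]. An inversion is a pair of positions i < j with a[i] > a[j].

55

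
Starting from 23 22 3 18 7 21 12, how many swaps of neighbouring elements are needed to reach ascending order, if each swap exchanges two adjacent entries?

14 adjacent swaps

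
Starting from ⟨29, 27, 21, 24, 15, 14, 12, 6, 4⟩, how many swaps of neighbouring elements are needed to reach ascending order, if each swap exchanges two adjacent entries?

Each adjacent swap fixes exactly one inversion, so the minimum swap count equals the number of inversions.
Count inversions — for each element, later elements that are smaller:
29: 27, 21, 24, 15, 14, 12, 6, 4 → 8
27: 21, 24, 15, 14, 12, 6, 4 → 7
21: 15, 14, 12, 6, 4 → 5
24: 15, 14, 12, 6, 4 → 5
15: 14, 12, 6, 4 → 4
14: 12, 6, 4 → 3
12: 6, 4 → 2
6: 4 → 1
4: none → 0
Total inversions: 8 + 7 + 5 + 5 + 4 + 3 + 2 + 1 + 0 = 35

35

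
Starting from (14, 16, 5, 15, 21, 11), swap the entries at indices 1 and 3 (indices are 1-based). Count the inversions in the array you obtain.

Positions 1 and 3 hold 14 and 5; after swapping, the array is [5, 16, 14, 15, 21, 11].
Element-by-element contributions:
5 → none → 0
16 → 14, 15, 11 → 3
14 → 11 → 1
15 → 11 → 1
21 → 11 → 1
11 → none → 0
Sum: 0 + 3 + 1 + 1 + 1 + 0 = 6

6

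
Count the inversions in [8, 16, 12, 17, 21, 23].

Inversion pairs (indices are 0-based):
(1,2): 16 > 12
That's 1 pair.

1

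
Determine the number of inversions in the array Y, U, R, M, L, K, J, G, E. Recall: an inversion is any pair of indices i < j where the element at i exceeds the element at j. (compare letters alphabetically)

Count, for each position, how many later elements it exceeds:
Y → U, R, M, L, K, J, G, E → 8
U → R, M, L, K, J, G, E → 7
R → M, L, K, J, G, E → 6
M → L, K, J, G, E → 5
L → K, J, G, E → 4
K → J, G, E → 3
J → G, E → 2
G → E → 1
E → none → 0
Sum: 8 + 7 + 6 + 5 + 4 + 3 + 2 + 1 + 0 = 36

There are 36 inversions.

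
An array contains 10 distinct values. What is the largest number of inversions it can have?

A reversed (strictly descending) arrangement makes every pair an inversion, giving C(10, 2) inversions.
C(10, 2) = 10·9/2 = 45

Inversions: 45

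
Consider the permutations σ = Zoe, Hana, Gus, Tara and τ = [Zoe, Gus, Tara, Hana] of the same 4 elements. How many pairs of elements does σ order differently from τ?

Assign each item its position (1..4) in the first ordering, then rewrite the second ordering as that position sequence:
positions: Zoe→1, Hana→2, Gus→3, Tara→4
second ordering as positions: [1, 3, 4, 2]
Discordant pairs = inversions in this position sequence.
1: 0
3: 2 → 1
4: 2 → 1
2: 0
Total: 0 + 1 + 1 + 0 = 2

Discordant pairs: 2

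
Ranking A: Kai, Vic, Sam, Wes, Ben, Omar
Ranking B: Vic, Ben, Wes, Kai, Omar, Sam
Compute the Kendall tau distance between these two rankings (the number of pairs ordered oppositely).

7

Assign each item its position (1..6) in the first ordering, then rewrite the second ordering as that position sequence:
positions: Kai→1, Vic→2, Sam→3, Wes→4, Ben→5, Omar→6
second ordering as positions: [2, 5, 4, 1, 6, 3]
Discordant pairs = inversions in this position sequence.
2: 1 → 1
5: 4, 1, 3 → 3
4: 1, 3 → 2
1: 0
6: 3 → 1
3: 0
Total: 1 + 3 + 2 + 0 + 1 + 0 = 7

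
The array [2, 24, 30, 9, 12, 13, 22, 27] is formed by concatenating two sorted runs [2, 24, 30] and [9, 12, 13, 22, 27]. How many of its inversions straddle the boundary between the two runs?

9

Count, for every r in R, how many entries of L exceed r:
r = 9: 24, 30 → 2
r = 12: 24, 30 → 2
r = 13: 24, 30 → 2
r = 22: 24, 30 → 2
r = 27: 30 → 1
Cross-inversions: 2 + 2 + 2 + 2 + 1 = 9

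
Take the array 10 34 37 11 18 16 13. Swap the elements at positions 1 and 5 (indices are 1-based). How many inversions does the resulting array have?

Positions 1 and 5 hold 10 and 18; after swapping, the array is [18, 34, 37, 11, 10, 16, 13].
Sweep left to right; for each value list the smaller values that follow it:
18 → 11, 10, 16, 13 → 4
34 → 11, 10, 16, 13 → 4
37 → 11, 10, 16, 13 → 4
11 → 10 → 1
10 → none → 0
16 → 13 → 1
13 → none → 0
Sum: 4 + 4 + 4 + 1 + 0 + 1 + 0 = 14

14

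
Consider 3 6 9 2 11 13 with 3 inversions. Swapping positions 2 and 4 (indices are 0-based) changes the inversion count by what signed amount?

+1

Positions 2 and 4 hold 9 and 11; after swapping, the array is [3, 6, 11, 2, 9, 13].
Count, for each position, how many later elements it exceeds:
3 → 2 → 1
6 → 2 → 1
11 → 2, 9 → 2
2 → none → 0
9 → none → 0
13 → none → 0
Sum: 1 + 1 + 2 + 0 + 0 + 0 = 4
Change: 4 − 3 = +1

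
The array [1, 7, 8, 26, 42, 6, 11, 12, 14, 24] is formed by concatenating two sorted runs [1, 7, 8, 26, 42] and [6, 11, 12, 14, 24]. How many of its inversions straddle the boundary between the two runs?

12 cross-inversions

Count, for every r in R, how many entries of L exceed r:
r = 6: 7, 8, 26, 42 → 4
r = 11: 26, 42 → 2
r = 12: 26, 42 → 2
r = 14: 26, 42 → 2
r = 24: 26, 42 → 2
Cross-inversions: 4 + 2 + 2 + 2 + 2 = 12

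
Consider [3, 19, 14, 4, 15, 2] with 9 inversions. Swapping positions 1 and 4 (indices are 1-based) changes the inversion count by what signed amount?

Positions 1 and 4 hold 3 and 4; after swapping, the array is [4, 19, 14, 3, 15, 2].
Element-by-element contributions:
4: 2
19: 4
14: 2
3: 1
15: 1
2: 0
Sum: 2 + 4 + 2 + 1 + 1 + 0 = 10
Change: 10 − 9 = +1

+1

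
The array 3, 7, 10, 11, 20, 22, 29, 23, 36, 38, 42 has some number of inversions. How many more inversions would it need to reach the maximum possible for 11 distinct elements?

Maximum inversions for 11 distinct elements is C(11, 2) = 11·10/2 = 55.
Current inversions — for each element, count later smaller elements:
3: 0
7: 0
10: 0
11: 0
20: 0
22: 0
29: 1
23: 0
36: 0
38: 0
42: 0
Current total: 0 + 0 + 0 + 0 + 0 + 0 + 1 + 0 + 0 + 0 + 0 = 1
Shortfall: 55 − 1 = 54

54 inversions short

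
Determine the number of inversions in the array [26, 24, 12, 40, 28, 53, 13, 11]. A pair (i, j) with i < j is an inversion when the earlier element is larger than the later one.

16 inversions

For each element, count later entries that are smaller:
26 → 24, 12, 13, 11 → 4
24 → 12, 13, 11 → 3
12 → 11 → 1
40 → 28, 13, 11 → 3
28 → 13, 11 → 2
53 → 13, 11 → 2
13 → 11 → 1
11 → none → 0
Sum: 4 + 3 + 1 + 3 + 2 + 2 + 1 + 0 = 16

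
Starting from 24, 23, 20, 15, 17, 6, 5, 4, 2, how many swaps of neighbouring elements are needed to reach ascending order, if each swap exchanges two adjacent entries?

Each adjacent swap fixes exactly one inversion, so the minimum swap count equals the number of inversions.
Count inversions — for each element, later elements that are smaller:
24: 23, 20, 15, 17, 6, 5, 4, 2 → 8
23: 20, 15, 17, 6, 5, 4, 2 → 7
20: 15, 17, 6, 5, 4, 2 → 6
15: 6, 5, 4, 2 → 4
17: 6, 5, 4, 2 → 4
6: 5, 4, 2 → 3
5: 4, 2 → 2
4: 2 → 1
2: none → 0
Total inversions: 8 + 7 + 6 + 4 + 4 + 3 + 2 + 1 + 0 = 35

35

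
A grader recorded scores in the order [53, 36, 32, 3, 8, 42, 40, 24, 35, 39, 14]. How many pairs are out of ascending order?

32

Sweep left to right; for each value list the smaller values that follow it:
53 → 36, 32, 3, 8, 42, 40, 24, 35, 39, 14 → 10
36 → 32, 3, 8, 24, 35, 14 → 6
32 → 3, 8, 24, 14 → 4
3 → none → 0
8 → none → 0
42 → 40, 24, 35, 39, 14 → 5
40 → 24, 35, 39, 14 → 4
24 → 14 → 1
35 → 14 → 1
39 → 14 → 1
14 → none → 0
Sum: 10 + 6 + 4 + 0 + 0 + 5 + 4 + 1 + 1 + 1 + 0 = 32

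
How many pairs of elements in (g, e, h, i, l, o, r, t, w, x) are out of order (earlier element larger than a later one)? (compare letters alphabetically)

Count, for each position, how many later elements it exceeds:
g: 1
e: 0
h: 0
i: 0
l: 0
o: 0
r: 0
t: 0
w: 0
x: 0
Sum: 1 + 0 + 0 + 0 + 0 + 0 + 0 + 0 + 0 + 0 = 1

1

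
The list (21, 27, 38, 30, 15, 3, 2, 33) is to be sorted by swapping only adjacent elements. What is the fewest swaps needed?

17

The minimum number of adjacent swaps to sort an array equals its inversion count, since every such swap removes exactly one inversion.
Count inversions — for each element, later elements that are smaller:
21: 15, 3, 2 → 3
27: 15, 3, 2 → 3
38: 30, 15, 3, 2, 33 → 5
30: 15, 3, 2 → 3
15: 3, 2 → 2
3: 2 → 1
2: none → 0
33: none → 0
Total inversions: 3 + 3 + 5 + 3 + 2 + 1 + 0 + 0 = 17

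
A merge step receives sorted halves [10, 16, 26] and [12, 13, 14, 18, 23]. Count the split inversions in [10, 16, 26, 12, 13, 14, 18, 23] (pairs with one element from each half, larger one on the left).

Take each right-half value and tally the left-half values above it:
r = 12: 16, 26 → 2
r = 13: 16, 26 → 2
r = 14: 16, 26 → 2
r = 18: 26 → 1
r = 23: 26 → 1
Cross-inversions: 2 + 2 + 2 + 1 + 1 = 8

8 cross-inversions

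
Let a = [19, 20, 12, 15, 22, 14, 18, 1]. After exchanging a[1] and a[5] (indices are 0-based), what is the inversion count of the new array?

15 inversions

Positions 1 and 5 hold 20 and 14; after swapping, the array is [19, 14, 12, 15, 22, 20, 18, 1].
Sweep left to right; for each value list the smaller values that follow it:
19 → 14, 12, 15, 18, 1 → 5
14 → 12, 1 → 2
12 → 1 → 1
15 → 1 → 1
22 → 20, 18, 1 → 3
20 → 18, 1 → 2
18 → 1 → 1
1 → none → 0
Sum: 5 + 2 + 1 + 1 + 3 + 2 + 1 + 0 = 15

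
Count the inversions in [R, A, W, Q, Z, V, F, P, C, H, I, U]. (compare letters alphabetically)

For each element, count later entries that are smaller:
R: 7
A: 0
W: 8
Q: 5
Z: 7
V: 6
F: 1
P: 3
C: 0
H: 0
I: 0
U: 0
Sum: 7 + 0 + 8 + 5 + 7 + 6 + 1 + 3 + 0 + 0 + 0 + 0 = 37

Out-of-order pairs: 37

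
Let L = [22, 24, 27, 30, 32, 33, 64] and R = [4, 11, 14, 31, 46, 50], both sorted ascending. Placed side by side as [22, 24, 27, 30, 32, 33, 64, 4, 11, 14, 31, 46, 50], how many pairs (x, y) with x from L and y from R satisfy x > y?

26 split inversions

For each element r of the right run, count left-run elements greater than r:
r = 4: 22, 24, 27, 30, 32, 33, 64 → 7
r = 11: 22, 24, 27, 30, 32, 33, 64 → 7
r = 14: 22, 24, 27, 30, 32, 33, 64 → 7
r = 31: 32, 33, 64 → 3
r = 46: 64 → 1
r = 50: 64 → 1
Cross-inversions: 7 + 7 + 7 + 3 + 1 + 1 = 26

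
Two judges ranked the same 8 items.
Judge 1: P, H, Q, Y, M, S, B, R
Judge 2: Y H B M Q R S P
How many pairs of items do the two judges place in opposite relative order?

Discordant pairs: 14

Assign each item its position (1..8) in the first ordering, then rewrite the second ordering as that position sequence:
positions: P→1, H→2, Q→3, Y→4, M→5, S→6, B→7, R→8
second ordering as positions: [4, 2, 7, 5, 3, 8, 6, 1]
Discordant pairs = inversions in this position sequence.
4: 2, 3, 1 → 3
2: 1 → 1
7: 5, 3, 6, 1 → 4
5: 3, 1 → 2
3: 1 → 1
8: 6, 1 → 2
6: 1 → 1
1: 0
Total: 3 + 1 + 4 + 2 + 1 + 2 + 1 + 0 = 14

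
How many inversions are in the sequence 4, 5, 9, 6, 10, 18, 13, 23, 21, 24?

There are 3 inversions.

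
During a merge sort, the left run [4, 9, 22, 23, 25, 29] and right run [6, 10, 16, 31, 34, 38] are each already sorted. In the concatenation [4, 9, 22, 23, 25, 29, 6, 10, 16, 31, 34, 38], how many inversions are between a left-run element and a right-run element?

For each element r of the right run, count left-run elements greater than r:
r = 6: 9, 22, 23, 25, 29 → 5
r = 10: 22, 23, 25, 29 → 4
r = 16: 22, 23, 25, 29 → 4
r = 31: none → 0
r = 34: none → 0
r = 38: none → 0
Cross-inversions: 5 + 4 + 4 + 0 + 0 + 0 = 13

There are 13 split inversions.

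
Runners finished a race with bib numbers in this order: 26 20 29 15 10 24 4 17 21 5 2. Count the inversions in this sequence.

There are 41 inversions.

Element-by-element contributions:
26: 9
20: 6
29: 8
15: 4
10: 3
24: 5
4: 1
17: 2
21: 2
5: 1
2: 0
Sum: 9 + 6 + 8 + 4 + 3 + 5 + 1 + 2 + 2 + 1 + 0 = 41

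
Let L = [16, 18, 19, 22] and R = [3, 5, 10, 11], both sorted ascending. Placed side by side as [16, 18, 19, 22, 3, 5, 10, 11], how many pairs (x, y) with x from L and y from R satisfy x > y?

16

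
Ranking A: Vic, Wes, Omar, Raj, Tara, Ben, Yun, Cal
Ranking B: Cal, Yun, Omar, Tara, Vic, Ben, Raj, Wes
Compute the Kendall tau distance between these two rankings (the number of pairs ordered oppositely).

Assign each item its position (1..8) in the first ordering, then rewrite the second ordering as that position sequence:
positions: Vic→1, Wes→2, Omar→3, Raj→4, Tara→5, Ben→6, Yun→7, Cal→8
second ordering as positions: [8, 7, 3, 5, 1, 6, 4, 2]
Discordant pairs = inversions in this position sequence.
8: 7, 3, 5, 1, 6, 4, 2 → 7
7: 3, 5, 1, 6, 4, 2 → 6
3: 1, 2 → 2
5: 1, 4, 2 → 3
1: 0
6: 4, 2 → 2
4: 2 → 1
2: 0
Total: 7 + 6 + 2 + 3 + 0 + 2 + 1 + 0 = 21

21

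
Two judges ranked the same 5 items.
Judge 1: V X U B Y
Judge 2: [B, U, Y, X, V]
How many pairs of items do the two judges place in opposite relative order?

Discordant pairs: 8

Assign each item its position (1..5) in the first ordering, then rewrite the second ordering as that position sequence:
positions: V→1, X→2, U→3, B→4, Y→5
second ordering as positions: [4, 3, 5, 2, 1]
Discordant pairs = inversions in this position sequence.
4: 3, 2, 1 → 3
3: 2, 1 → 2
5: 2, 1 → 2
2: 1 → 1
1: 0
Total: 3 + 2 + 2 + 1 + 0 = 8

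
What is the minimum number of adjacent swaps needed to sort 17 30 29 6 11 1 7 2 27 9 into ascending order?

29 swaps

Minimum adjacent swaps = number of inversions (each swap of adjacent out-of-order elements removes one inversion and no swap can remove more).
Count inversions — for each element, later elements that are smaller:
17: 6, 11, 1, 7, 2, 9 → 6
30: 29, 6, 11, 1, 7, 2, 27, 9 → 8
29: 6, 11, 1, 7, 2, 27, 9 → 7
6: 1, 2 → 2
11: 1, 7, 2, 9 → 4
1: none → 0
7: 2 → 1
2: none → 0
27: 9 → 1
9: none → 0
Total inversions: 6 + 8 + 7 + 2 + 4 + 0 + 1 + 0 + 1 + 0 = 29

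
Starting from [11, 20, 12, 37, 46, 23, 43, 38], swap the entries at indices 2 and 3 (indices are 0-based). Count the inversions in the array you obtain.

7 inversions

Positions 2 and 3 hold 12 and 37; after swapping, the array is [11, 20, 37, 12, 46, 23, 43, 38].
Sweep left to right; for each value list the smaller values that follow it:
11: 0
20: 1
37: 2
12: 0
46: 3
23: 0
43: 1
38: 0
Sum: 0 + 1 + 2 + 0 + 3 + 0 + 1 + 0 = 7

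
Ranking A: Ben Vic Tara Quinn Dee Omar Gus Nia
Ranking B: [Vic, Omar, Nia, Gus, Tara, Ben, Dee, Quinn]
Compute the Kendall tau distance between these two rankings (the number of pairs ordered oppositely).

16 discordant pairs

Assign each item its position (1..8) in the first ordering, then rewrite the second ordering as that position sequence:
positions: Ben→1, Vic→2, Tara→3, Quinn→4, Dee→5, Omar→6, Gus→7, Nia→8
second ordering as positions: [2, 6, 8, 7, 3, 1, 5, 4]
Discordant pairs = inversions in this position sequence.
2: 1 → 1
6: 3, 1, 5, 4 → 4
8: 7, 3, 1, 5, 4 → 5
7: 3, 1, 5, 4 → 4
3: 1 → 1
1: 0
5: 4 → 1
4: 0
Total: 1 + 4 + 5 + 4 + 1 + 0 + 1 + 0 = 16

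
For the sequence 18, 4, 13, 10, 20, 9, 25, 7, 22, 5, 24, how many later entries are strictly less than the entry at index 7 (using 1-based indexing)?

The element at index 7 is 25.
Elements after it: 7, 22, 5, 24
Those smaller than 25: 7, 22, 5, 24

4 such elements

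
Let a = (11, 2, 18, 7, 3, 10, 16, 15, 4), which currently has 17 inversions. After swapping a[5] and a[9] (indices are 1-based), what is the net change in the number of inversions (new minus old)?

+1

Positions 5 and 9 hold 3 and 4; after swapping, the array is [11, 2, 18, 7, 4, 10, 16, 15, 3].
Element-by-element contributions:
11 → 2, 7, 4, 10, 3 → 5
2 → none → 0
18 → 7, 4, 10, 16, 15, 3 → 6
7 → 4, 3 → 2
4 → 3 → 1
10 → 3 → 1
16 → 15, 3 → 2
15 → 3 → 1
3 → none → 0
Sum: 5 + 0 + 6 + 2 + 1 + 1 + 2 + 1 + 0 = 18
Change: 18 − 17 = +1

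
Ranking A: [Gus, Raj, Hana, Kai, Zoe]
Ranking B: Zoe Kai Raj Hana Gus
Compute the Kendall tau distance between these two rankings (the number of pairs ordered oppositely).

9

Assign each item its position (1..5) in the first ordering, then rewrite the second ordering as that position sequence:
positions: Gus→1, Raj→2, Hana→3, Kai→4, Zoe→5
second ordering as positions: [5, 4, 2, 3, 1]
Discordant pairs = inversions in this position sequence.
5: 4, 2, 3, 1 → 4
4: 2, 3, 1 → 3
2: 1 → 1
3: 1 → 1
1: 0
Total: 4 + 3 + 1 + 1 + 0 = 9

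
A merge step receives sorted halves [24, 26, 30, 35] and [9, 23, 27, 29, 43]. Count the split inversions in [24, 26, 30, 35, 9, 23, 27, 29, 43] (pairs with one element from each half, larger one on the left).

Take each right-half value and tally the left-half values above it:
r = 9: 24, 26, 30, 35 → 4
r = 23: 24, 26, 30, 35 → 4
r = 27: 30, 35 → 2
r = 29: 30, 35 → 2
r = 43: none → 0
Cross-inversions: 4 + 4 + 2 + 2 + 0 = 12

12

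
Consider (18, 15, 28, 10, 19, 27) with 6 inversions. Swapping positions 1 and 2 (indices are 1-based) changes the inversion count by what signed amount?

-1

Positions 1 and 2 hold 18 and 15; after swapping, the array is [15, 18, 28, 10, 19, 27].
Count, for each position, how many later elements it exceeds:
15: 1
18: 1
28: 3
10: 0
19: 0
27: 0
Sum: 1 + 1 + 3 + 0 + 0 + 0 = 5
Change: 5 − 6 = -1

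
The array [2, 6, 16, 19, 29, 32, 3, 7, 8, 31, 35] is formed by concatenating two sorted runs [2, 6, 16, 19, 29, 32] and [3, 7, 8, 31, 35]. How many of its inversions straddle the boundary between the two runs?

Take each right-half value and tally the left-half values above it:
r = 3: 6, 16, 19, 29, 32 → 5
r = 7: 16, 19, 29, 32 → 4
r = 8: 16, 19, 29, 32 → 4
r = 31: 32 → 1
r = 35: none → 0
Cross-inversions: 5 + 4 + 4 + 1 + 0 = 14

14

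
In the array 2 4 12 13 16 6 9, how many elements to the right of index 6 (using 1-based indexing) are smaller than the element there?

The element at index 6 is 6.
Elements after it: 9
None of them are smaller than 6.

0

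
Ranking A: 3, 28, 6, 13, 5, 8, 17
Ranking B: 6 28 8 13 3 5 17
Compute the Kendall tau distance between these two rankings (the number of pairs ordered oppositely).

Assign each item its position (1..7) in the first ordering, then rewrite the second ordering as that position sequence:
positions: 3→1, 28→2, 6→3, 13→4, 5→5, 8→6, 17→7
second ordering as positions: [3, 2, 6, 4, 1, 5, 7]
Discordant pairs = inversions in this position sequence.
3: 2, 1 → 2
2: 1 → 1
6: 4, 1, 5 → 3
4: 1 → 1
1: 0
5: 0
7: 0
Total: 2 + 1 + 3 + 1 + 0 + 0 + 0 = 7

7 discordant pairs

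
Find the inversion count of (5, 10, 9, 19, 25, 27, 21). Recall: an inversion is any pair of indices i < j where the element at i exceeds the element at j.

3 out-of-order pairs

Out-of-order index pairs (0-indexed):
(1,2): 10 > 9
(4,6): 25 > 21
(5,6): 27 > 21
That's 3 pairs.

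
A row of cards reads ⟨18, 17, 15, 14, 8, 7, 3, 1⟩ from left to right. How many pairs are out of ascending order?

Element-by-element contributions:
18 → 17, 15, 14, 8, 7, 3, 1 → 7
17 → 15, 14, 8, 7, 3, 1 → 6
15 → 14, 8, 7, 3, 1 → 5
14 → 8, 7, 3, 1 → 4
8 → 7, 3, 1 → 3
7 → 3, 1 → 2
3 → 1 → 1
1 → none → 0
Sum: 7 + 6 + 5 + 4 + 3 + 2 + 1 + 0 = 28

Inversions: 28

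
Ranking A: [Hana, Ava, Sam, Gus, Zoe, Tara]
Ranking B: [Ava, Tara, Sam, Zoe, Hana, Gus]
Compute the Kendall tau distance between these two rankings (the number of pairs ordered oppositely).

8

Assign each item its position (1..6) in the first ordering, then rewrite the second ordering as that position sequence:
positions: Hana→1, Ava→2, Sam→3, Gus→4, Zoe→5, Tara→6
second ordering as positions: [2, 6, 3, 5, 1, 4]
Discordant pairs = inversions in this position sequence.
2: 1 → 1
6: 3, 5, 1, 4 → 4
3: 1 → 1
5: 1, 4 → 2
1: 0
4: 0
Total: 1 + 4 + 1 + 2 + 0 + 0 = 8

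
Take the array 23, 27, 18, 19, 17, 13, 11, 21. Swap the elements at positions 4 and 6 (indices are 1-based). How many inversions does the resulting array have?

Positions 4 and 6 hold 19 and 13; after swapping, the array is [23, 27, 18, 13, 17, 19, 11, 21].
Element-by-element contributions:
23 → 18, 13, 17, 19, 11, 21 → 6
27 → 18, 13, 17, 19, 11, 21 → 6
18 → 13, 17, 11 → 3
13 → 11 → 1
17 → 11 → 1
19 → 11 → 1
11 → none → 0
21 → none → 0
Sum: 6 + 6 + 3 + 1 + 1 + 1 + 0 + 0 = 18

18 inversions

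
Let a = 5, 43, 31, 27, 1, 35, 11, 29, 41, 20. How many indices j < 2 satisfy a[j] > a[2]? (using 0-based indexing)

The element at index 2 is 31.
Elements before it: 5, 43
Those larger than 31: 43

1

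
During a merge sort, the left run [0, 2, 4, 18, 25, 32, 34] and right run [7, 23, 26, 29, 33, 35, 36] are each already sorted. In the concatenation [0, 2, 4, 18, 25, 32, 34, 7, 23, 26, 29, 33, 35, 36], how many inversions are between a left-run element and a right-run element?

12

Count, for every r in R, how many entries of L exceed r:
r = 7: 18, 25, 32, 34 → 4
r = 23: 25, 32, 34 → 3
r = 26: 32, 34 → 2
r = 29: 32, 34 → 2
r = 33: 34 → 1
r = 35: none → 0
r = 36: none → 0
Cross-inversions: 4 + 3 + 2 + 2 + 1 + 0 + 0 = 12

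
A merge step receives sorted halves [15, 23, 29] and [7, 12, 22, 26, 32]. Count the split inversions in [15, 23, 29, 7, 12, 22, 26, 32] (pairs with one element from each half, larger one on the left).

Count, for every r in R, how many entries of L exceed r:
r = 7: 15, 23, 29 → 3
r = 12: 15, 23, 29 → 3
r = 22: 23, 29 → 2
r = 26: 29 → 1
r = 32: none → 0
Cross-inversions: 3 + 3 + 2 + 1 + 0 = 9

9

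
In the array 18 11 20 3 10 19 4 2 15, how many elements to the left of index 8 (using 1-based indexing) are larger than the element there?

7

The element at index 8 is 2.
Elements before it: 18, 11, 20, 3, 10, 19, 4
Those larger than 2: 18, 11, 20, 3, 10, 19, 4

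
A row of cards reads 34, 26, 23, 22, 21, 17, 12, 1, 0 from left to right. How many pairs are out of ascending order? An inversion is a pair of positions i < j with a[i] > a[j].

There are 36 inversions.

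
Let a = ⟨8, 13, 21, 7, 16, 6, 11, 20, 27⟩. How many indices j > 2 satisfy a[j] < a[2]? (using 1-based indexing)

3 such elements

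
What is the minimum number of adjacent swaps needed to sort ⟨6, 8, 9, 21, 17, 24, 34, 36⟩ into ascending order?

Adjacent swaps: 1

Each adjacent swap fixes exactly one inversion, so the minimum swap count equals the number of inversions.
Count inversions — for each element, later elements that are smaller:
6: none → 0
8: none → 0
9: none → 0
21: 17 → 1
17: none → 0
24: none → 0
34: none → 0
36: none → 0
Total inversions: 0 + 0 + 0 + 1 + 0 + 0 + 0 + 0 = 1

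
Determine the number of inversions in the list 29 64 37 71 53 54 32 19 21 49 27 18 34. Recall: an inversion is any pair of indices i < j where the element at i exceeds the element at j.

Count, for each position, how many later elements it exceeds:
29 → 19, 21, 27, 18 → 4
64 → 37, 53, 54, 32, 19, 21, 49, 27, 18, 34 → 10
37 → 32, 19, 21, 27, 18, 34 → 6
71 → 53, 54, 32, 19, 21, 49, 27, 18, 34 → 9
53 → 32, 19, 21, 49, 27, 18, 34 → 7
54 → 32, 19, 21, 49, 27, 18, 34 → 7
32 → 19, 21, 27, 18 → 4
19 → 18 → 1
21 → 18 → 1
49 → 27, 18, 34 → 3
27 → 18 → 1
18 → none → 0
34 → none → 0
Sum: 4 + 10 + 6 + 9 + 7 + 7 + 4 + 1 + 1 + 3 + 1 + 0 + 0 = 53

53 out-of-order pairs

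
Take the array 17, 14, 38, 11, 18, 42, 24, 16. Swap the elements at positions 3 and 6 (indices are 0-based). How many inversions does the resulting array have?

15

Positions 3 and 6 hold 11 and 24; after swapping, the array is [17, 14, 38, 24, 18, 42, 11, 16].
Sweep left to right; for each value list the smaller values that follow it:
17 → 14, 11, 16 → 3
14 → 11 → 1
38 → 24, 18, 11, 16 → 4
24 → 18, 11, 16 → 3
18 → 11, 16 → 2
42 → 11, 16 → 2
11 → none → 0
16 → none → 0
Sum: 3 + 1 + 4 + 3 + 2 + 2 + 0 + 0 = 15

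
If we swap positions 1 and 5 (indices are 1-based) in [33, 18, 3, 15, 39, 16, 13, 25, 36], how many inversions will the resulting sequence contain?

Positions 1 and 5 hold 33 and 39; after swapping, the array is [39, 18, 3, 15, 33, 16, 13, 25, 36].
Sweep left to right; for each value list the smaller values that follow it:
39 → 18, 3, 15, 33, 16, 13, 25, 36 → 8
18 → 3, 15, 16, 13 → 4
3 → none → 0
15 → 13 → 1
33 → 16, 13, 25 → 3
16 → 13 → 1
13 → none → 0
25 → none → 0
36 → none → 0
Sum: 8 + 4 + 0 + 1 + 3 + 1 + 0 + 0 + 0 = 17

17 inversions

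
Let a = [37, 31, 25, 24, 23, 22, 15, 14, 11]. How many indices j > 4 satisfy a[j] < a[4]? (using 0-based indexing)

The element at index 4 is 23.
Elements after it: 22, 15, 14, 11
Those smaller than 23: 22, 15, 14, 11

4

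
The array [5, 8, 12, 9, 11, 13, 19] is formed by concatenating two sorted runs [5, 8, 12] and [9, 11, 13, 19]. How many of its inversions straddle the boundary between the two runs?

There are 2 split inversions.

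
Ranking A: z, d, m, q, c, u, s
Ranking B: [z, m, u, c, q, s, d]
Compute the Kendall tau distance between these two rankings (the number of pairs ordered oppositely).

8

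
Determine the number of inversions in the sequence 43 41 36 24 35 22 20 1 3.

Inversions: 34

Element-by-element contributions:
43 → 41, 36, 24, 35, 22, 20, 1, 3 → 8
41 → 36, 24, 35, 22, 20, 1, 3 → 7
36 → 24, 35, 22, 20, 1, 3 → 6
24 → 22, 20, 1, 3 → 4
35 → 22, 20, 1, 3 → 4
22 → 20, 1, 3 → 3
20 → 1, 3 → 2
1 → none → 0
3 → none → 0
Sum: 8 + 7 + 6 + 4 + 4 + 3 + 2 + 0 + 0 = 34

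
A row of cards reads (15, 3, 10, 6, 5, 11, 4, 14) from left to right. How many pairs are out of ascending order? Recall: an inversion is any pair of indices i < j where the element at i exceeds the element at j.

14

Count, for each position, how many later elements it exceeds:
15 → 3, 10, 6, 5, 11, 4, 14 → 7
3 → none → 0
10 → 6, 5, 4 → 3
6 → 5, 4 → 2
5 → 4 → 1
11 → 4 → 1
4 → none → 0
14 → none → 0
Sum: 7 + 0 + 3 + 2 + 1 + 1 + 0 + 0 = 14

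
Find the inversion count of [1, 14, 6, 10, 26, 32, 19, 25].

For each element, count later entries that are smaller:
1 → none → 0
14 → 6, 10 → 2
6 → none → 0
10 → none → 0
26 → 19, 25 → 2
32 → 19, 25 → 2
19 → none → 0
25 → none → 0
Sum: 0 + 2 + 0 + 0 + 2 + 2 + 0 + 0 = 6

6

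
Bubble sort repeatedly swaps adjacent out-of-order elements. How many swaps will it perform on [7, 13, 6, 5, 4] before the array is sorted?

Minimum adjacent swaps = number of inversions (each swap of adjacent out-of-order elements removes one inversion and no swap can remove more).
Count inversions — for each element, later elements that are smaller:
7: 6, 5, 4 → 3
13: 6, 5, 4 → 3
6: 5, 4 → 2
5: 4 → 1
4: none → 0
Total inversions: 3 + 3 + 2 + 1 + 0 = 9

There are 9 adjacent swaps.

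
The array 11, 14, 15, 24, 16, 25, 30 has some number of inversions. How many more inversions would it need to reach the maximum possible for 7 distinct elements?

20

Maximum inversions for 7 distinct elements is C(7, 2) = 7·6/2 = 21.
Current inversions — for each element, count later smaller elements:
11: 0
14: 0
15: 0
24: 1
16: 0
25: 0
30: 0
Current total: 0 + 0 + 0 + 1 + 0 + 0 + 0 = 1
Shortfall: 21 − 1 = 20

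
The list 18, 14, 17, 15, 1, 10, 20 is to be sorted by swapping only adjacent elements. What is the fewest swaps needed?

12

Each adjacent swap fixes exactly one inversion, so the minimum swap count equals the number of inversions.
Count inversions — for each element, later elements that are smaller:
18: 14, 17, 15, 1, 10 → 5
14: 1, 10 → 2
17: 15, 1, 10 → 3
15: 1, 10 → 2
1: none → 0
10: none → 0
20: none → 0
Total inversions: 5 + 2 + 3 + 2 + 0 + 0 + 0 = 12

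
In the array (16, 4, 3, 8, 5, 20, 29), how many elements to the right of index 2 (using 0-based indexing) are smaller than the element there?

The element at index 2 is 3.
Elements after it: 8, 5, 20, 29
None of them are smaller than 3.

0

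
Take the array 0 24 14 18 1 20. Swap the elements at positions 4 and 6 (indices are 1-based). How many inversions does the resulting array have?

Positions 4 and 6 hold 18 and 20; after swapping, the array is [0, 24, 14, 20, 1, 18].
Count, for each position, how many later elements it exceeds:
0: 0
24: 4
14: 1
20: 2
1: 0
18: 0
Sum: 0 + 4 + 1 + 2 + 0 + 0 = 7

7 inversions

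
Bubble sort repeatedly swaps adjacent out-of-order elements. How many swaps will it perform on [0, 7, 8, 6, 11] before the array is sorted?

Each adjacent swap fixes exactly one inversion, so the minimum swap count equals the number of inversions.
Count inversions — for each element, later elements that are smaller:
0: none → 0
7: 6 → 1
8: 6 → 1
6: none → 0
11: none → 0
Total inversions: 0 + 1 + 1 + 0 + 0 = 2

2 adjacent swaps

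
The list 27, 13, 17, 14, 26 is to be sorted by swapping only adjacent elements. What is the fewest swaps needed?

The minimum number of adjacent swaps to sort an array equals its inversion count, since every such swap removes exactly one inversion.
Count inversions — for each element, later elements that are smaller:
27: 13, 17, 14, 26 → 4
13: none → 0
17: 14 → 1
14: none → 0
26: none → 0
Total inversions: 4 + 0 + 1 + 0 + 0 = 5

Adjacent swaps: 5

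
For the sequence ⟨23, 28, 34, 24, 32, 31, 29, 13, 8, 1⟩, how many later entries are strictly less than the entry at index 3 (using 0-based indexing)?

The element at index 3 is 24.
Elements after it: 32, 31, 29, 13, 8, 1
Those smaller than 24: 13, 8, 1

3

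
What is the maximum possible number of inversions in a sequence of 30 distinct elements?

A reversed (strictly descending) arrangement makes every pair an inversion, giving C(30, 2) inversions.
C(30, 2) = 30·29/2 = 435

435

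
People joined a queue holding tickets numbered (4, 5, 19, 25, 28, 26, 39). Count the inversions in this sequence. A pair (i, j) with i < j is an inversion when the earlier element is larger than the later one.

Out-of-order pairs: 1

Element-by-element contributions:
4 → none → 0
5 → none → 0
19 → none → 0
25 → none → 0
28 → 26 → 1
26 → none → 0
39 → none → 0
Sum: 0 + 0 + 0 + 0 + 1 + 0 + 0 = 1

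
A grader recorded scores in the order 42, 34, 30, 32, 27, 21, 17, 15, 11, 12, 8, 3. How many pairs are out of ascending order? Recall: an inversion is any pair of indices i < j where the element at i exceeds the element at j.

64 inversions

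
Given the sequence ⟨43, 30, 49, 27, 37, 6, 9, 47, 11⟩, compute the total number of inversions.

Count, for each position, how many later elements it exceeds:
43 → 30, 27, 37, 6, 9, 11 → 6
30 → 27, 6, 9, 11 → 4
49 → 27, 37, 6, 9, 47, 11 → 6
27 → 6, 9, 11 → 3
37 → 6, 9, 11 → 3
6 → none → 0
9 → none → 0
47 → 11 → 1
11 → none → 0
Sum: 6 + 4 + 6 + 3 + 3 + 0 + 0 + 1 + 0 = 23

23 out-of-order pairs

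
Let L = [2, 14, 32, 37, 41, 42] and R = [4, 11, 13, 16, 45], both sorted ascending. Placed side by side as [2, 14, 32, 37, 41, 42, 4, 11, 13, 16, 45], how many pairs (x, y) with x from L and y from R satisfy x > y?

For each element r of the right run, count left-run elements greater than r:
r = 4: 14, 32, 37, 41, 42 → 5
r = 11: 14, 32, 37, 41, 42 → 5
r = 13: 14, 32, 37, 41, 42 → 5
r = 16: 32, 37, 41, 42 → 4
r = 45: none → 0
Cross-inversions: 5 + 5 + 5 + 4 + 0 = 19

Cross-inversions: 19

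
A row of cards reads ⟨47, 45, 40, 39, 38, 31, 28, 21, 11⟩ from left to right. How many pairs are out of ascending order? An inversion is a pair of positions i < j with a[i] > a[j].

36

Element-by-element contributions:
47: 8
45: 7
40: 6
39: 5
38: 4
31: 3
28: 2
21: 1
11: 0
Sum: 8 + 7 + 6 + 5 + 4 + 3 + 2 + 1 + 0 = 36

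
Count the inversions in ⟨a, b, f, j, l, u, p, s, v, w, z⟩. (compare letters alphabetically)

2 inversions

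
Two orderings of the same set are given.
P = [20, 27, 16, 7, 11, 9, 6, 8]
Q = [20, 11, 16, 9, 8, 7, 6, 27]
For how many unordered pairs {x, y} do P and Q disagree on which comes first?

Assign each item its position (1..8) in the first ordering, then rewrite the second ordering as that position sequence:
positions: 20→1, 27→2, 16→3, 7→4, 11→5, 9→6, 6→7, 8→8
second ordering as positions: [1, 5, 3, 6, 8, 4, 7, 2]
Discordant pairs = inversions in this position sequence.
1: 0
5: 3, 4, 2 → 3
3: 2 → 1
6: 4, 2 → 2
8: 4, 7, 2 → 3
4: 2 → 1
7: 2 → 1
2: 0
Total: 0 + 3 + 1 + 2 + 3 + 1 + 1 + 0 = 11

11 disagreeing pairs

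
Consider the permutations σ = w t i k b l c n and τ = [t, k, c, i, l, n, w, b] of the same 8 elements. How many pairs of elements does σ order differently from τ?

12

Assign each item its position (1..8) in the first ordering, then rewrite the second ordering as that position sequence:
positions: w→1, t→2, i→3, k→4, b→5, l→6, c→7, n→8
second ordering as positions: [2, 4, 7, 3, 6, 8, 1, 5]
Discordant pairs = inversions in this position sequence.
2: 1 → 1
4: 3, 1 → 2
7: 3, 6, 1, 5 → 4
3: 1 → 1
6: 1, 5 → 2
8: 1, 5 → 2
1: 0
5: 0
Total: 1 + 2 + 4 + 1 + 2 + 2 + 0 + 0 = 12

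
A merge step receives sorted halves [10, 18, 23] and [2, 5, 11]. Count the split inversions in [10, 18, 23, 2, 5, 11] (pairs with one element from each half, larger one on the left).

Take each right-half value and tally the left-half values above it:
r = 2: 10, 18, 23 → 3
r = 5: 10, 18, 23 → 3
r = 11: 18, 23 → 2
Cross-inversions: 3 + 3 + 2 = 8

8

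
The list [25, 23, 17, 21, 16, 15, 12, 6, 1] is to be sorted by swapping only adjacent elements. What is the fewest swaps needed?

35

Each adjacent swap fixes exactly one inversion, so the minimum swap count equals the number of inversions.
Count inversions — for each element, later elements that are smaller:
25: 23, 17, 21, 16, 15, 12, 6, 1 → 8
23: 17, 21, 16, 15, 12, 6, 1 → 7
17: 16, 15, 12, 6, 1 → 5
21: 16, 15, 12, 6, 1 → 5
16: 15, 12, 6, 1 → 4
15: 12, 6, 1 → 3
12: 6, 1 → 2
6: 1 → 1
1: none → 0
Total inversions: 8 + 7 + 5 + 5 + 4 + 3 + 2 + 1 + 0 = 35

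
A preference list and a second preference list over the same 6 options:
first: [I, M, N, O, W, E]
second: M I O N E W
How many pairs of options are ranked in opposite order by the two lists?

3 pairs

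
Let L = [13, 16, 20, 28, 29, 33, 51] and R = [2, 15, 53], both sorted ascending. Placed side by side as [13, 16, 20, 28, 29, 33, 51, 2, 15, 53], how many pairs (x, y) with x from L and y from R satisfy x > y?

For each element r of the right run, count left-run elements greater than r:
r = 2: 13, 16, 20, 28, 29, 33, 51 → 7
r = 15: 16, 20, 28, 29, 33, 51 → 6
r = 53: none → 0
Cross-inversions: 7 + 6 + 0 = 13

13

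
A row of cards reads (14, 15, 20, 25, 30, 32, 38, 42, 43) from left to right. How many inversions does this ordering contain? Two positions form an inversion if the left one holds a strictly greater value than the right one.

Count, for each position, how many later elements it exceeds:
14: 0
15: 0
20: 0
25: 0
30: 0
32: 0
38: 0
42: 0
43: 0
Sum: 0 + 0 + 0 + 0 + 0 + 0 + 0 + 0 + 0 = 0

0 inversions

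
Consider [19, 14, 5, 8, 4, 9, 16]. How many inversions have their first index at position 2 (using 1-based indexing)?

The element at index 2 is 14.
Elements after it: 5, 8, 4, 9, 16
Those smaller than 14: 5, 8, 4, 9

4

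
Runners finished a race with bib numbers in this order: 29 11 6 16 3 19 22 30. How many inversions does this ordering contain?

Element-by-element contributions:
29: 6
11: 2
6: 1
16: 1
3: 0
19: 0
22: 0
30: 0
Sum: 6 + 2 + 1 + 1 + 0 + 0 + 0 + 0 = 10

Inversions: 10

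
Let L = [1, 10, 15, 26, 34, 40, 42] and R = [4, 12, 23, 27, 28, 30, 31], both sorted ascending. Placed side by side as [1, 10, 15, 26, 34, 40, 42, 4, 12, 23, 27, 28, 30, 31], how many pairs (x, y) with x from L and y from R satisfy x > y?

27 split inversions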